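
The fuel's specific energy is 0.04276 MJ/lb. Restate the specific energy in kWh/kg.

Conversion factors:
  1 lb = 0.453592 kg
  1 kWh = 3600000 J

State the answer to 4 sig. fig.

0.02619 kWh/kg

0.04276 MJ/lb × 1000000 J/MJ ÷ 0.453592 kg/lb = 94269.7 J/kg
94269.7 J/kg ÷ 3600000 J/kWh = 0.026186 kWh/kg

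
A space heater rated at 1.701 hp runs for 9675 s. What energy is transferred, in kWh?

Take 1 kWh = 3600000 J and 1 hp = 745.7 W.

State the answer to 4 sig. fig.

3.409 kWh

1.701 hp × 745.7 = 1268.44 W
E = P × t = 1268.44 W × 9675 s = 1.22722×10⁷ J
1.22722×10⁷ J ÷ (3600000 J/kWh) = 3.40894 kWh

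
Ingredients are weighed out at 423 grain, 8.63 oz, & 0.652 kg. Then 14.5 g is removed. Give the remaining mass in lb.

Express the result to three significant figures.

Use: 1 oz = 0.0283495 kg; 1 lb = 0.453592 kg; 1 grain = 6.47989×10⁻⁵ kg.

2.01 lb

423 grain × 6.47989×10⁻⁵ = 0.0274099 kg
8.63 oz × 0.0283495 = 0.244656 kg
0.652 kg (already kg)
14.5 g × 0.001 = 0.0145 kg
Sum: 0.0274099 + 0.244656 + 0.652 − 0.0145 = 0.909566 kg
In lb: 0.909566 / 0.453592 = 2.00525 lb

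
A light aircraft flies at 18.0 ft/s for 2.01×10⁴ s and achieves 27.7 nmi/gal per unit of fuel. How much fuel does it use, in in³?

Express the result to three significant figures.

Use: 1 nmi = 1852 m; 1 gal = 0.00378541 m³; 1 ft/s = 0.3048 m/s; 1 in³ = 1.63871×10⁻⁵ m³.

497 in³

18.0 ft/s → 5.4864 m/s
d = v × t = 5.4864 × 20100 = 110277 m
27.7 nmi/gal → 1.35521×10⁷ m/m³
V = d / (distance per unit fuel) = 110277 / 1.35521×10⁷ = 0.00813726 m³
In in³: 0.00813726 / 1.63871×10⁻⁵ = 496.565 in³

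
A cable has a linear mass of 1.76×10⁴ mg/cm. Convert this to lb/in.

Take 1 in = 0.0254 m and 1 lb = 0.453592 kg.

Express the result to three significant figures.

1.76×10⁴ mg/cm × 10⁻⁶ kg/mg ÷ 0.01 m/cm = 1.76 kg/m
1.76 kg/m ÷ 0.453592 kg/lb × 0.0254 m/in = 0.0985555 lb/in

0.0986 lb/in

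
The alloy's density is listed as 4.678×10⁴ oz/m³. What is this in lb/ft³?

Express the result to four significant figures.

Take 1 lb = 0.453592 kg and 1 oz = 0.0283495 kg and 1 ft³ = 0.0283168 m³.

82.79 lb/ft³

4.678×10⁴ oz/m³ × 0.0283495 kg/oz = 1326.19 kg/m³
1326.19 kg/m³ ÷ 0.453592 kg/lb × 0.0283168 m³/ft³ = 82.7913 lb/ft³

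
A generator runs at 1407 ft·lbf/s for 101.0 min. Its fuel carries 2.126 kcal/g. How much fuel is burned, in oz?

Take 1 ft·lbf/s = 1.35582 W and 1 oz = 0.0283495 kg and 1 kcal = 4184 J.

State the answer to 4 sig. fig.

1407 ft·lbf/s → 1907.64 W
101.0 min → 6060 s
E = P × t = 1907.64 × 6060 = 1.15603×10⁷ J
2.126 kcal/g → 8.89518×10⁶ J/kg
m = E / e_s = 1.15603×10⁷ / 8.89518×10⁶ = 1.29961 kg
In oz: 1.29961 / 0.0283495 = 45.8424 oz

45.84 oz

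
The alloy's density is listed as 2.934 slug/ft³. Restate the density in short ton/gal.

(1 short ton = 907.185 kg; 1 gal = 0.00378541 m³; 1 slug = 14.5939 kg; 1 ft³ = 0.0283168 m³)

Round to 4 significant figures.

0.006310 short ton/gal

2.934 slug/ft³ × 14.5939 kg/slug ÷ 0.0283168 m³/ft³ = 1512.12 kg/m³
1512.12 kg/m³ ÷ 907.185 kg/short ton × 0.00378541 m³/gal = 0.00630962 short ton/gal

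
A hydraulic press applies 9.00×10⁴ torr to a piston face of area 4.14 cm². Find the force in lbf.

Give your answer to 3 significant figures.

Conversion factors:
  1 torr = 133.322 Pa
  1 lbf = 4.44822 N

9.00×10⁴ torr × 133.322 = 1.1999×10⁷ Pa
4.14 cm² × 0.0001 = 4.14×10⁻⁴ m²
F = P × A = 1.1999×10⁷ Pa × 4.14×10⁻⁴ m² = 4967.59 N
4967.59 N ÷ (4.44822 N/lbf) = 1116.76 lbf

1120 lbf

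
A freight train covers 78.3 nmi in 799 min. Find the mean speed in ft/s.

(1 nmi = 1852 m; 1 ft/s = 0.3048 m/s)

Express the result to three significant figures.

9.92 ft/s

78.3 nmi × 1852 = 145012 m
799 min × 60 = 47940 s
v = d / t = 145012 m / 47940 s = 3.02486 m/s
3.02486 m/s ÷ (0.3048 m/s/ft/s) = 9.92408 ft/s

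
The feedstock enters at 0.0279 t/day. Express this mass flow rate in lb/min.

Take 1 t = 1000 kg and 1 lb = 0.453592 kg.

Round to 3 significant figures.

0.0427 lb/min

0.0279 t/day × 1000 kg/t ÷ 86400 s/day = 3.22917×10⁻⁴ kg/s
3.22917×10⁻⁴ kg/s ÷ 0.453592 kg/lb × 60 s/min = 0.0427146 lb/min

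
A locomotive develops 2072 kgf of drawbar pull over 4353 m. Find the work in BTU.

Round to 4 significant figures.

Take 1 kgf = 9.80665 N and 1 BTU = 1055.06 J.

8.383×10⁴ BTU

2072 kgf × 9.80665 = 20319.4 N
W = F × d = 20319.4 N × 4353 m = 8.84503×10⁷ J
8.84503×10⁷ J ÷ (1055.06 J/BTU) = 83834.4 BTU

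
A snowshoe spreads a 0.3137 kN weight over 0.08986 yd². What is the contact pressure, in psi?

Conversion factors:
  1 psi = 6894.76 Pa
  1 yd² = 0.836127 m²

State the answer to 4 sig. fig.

0.6056 psi

0.3137 kN × 1000 = 313.7 N
0.08986 yd² × 0.836127 = 0.0751344 m²
P = F / A = 313.7 N / 0.0751344 m² = 4175.18 Pa
4175.18 Pa ÷ (6894.76 Pa/psi) = 0.605558 psi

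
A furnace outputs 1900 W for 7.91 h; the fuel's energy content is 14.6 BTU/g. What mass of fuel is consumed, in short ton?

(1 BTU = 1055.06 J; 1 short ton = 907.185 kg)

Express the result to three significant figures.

7.91 h → 28476 s
E = P × t = 1900 × 28476 = 5.41044×10⁷ J
14.6 BTU/g → 1.54039×10⁷ J/kg
m = E / e_s = 5.41044×10⁷ / 1.54039×10⁷ = 3.51238 kg
In short ton: 3.51238 / 907.185 = 0.00387174 short ton

0.00387 short ton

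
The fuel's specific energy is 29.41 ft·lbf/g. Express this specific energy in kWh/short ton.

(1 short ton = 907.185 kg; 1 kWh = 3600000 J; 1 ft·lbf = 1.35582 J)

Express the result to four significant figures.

29.41 ft·lbf/g × 1.35582 J/ft·lbf ÷ 0.001 kg/g = 39874.7 J/kg
39874.7 J/kg ÷ 3600000 J/kWh × 907.185 kg/short ton = 10.0483 kWh/short ton

10.05 kWh/short ton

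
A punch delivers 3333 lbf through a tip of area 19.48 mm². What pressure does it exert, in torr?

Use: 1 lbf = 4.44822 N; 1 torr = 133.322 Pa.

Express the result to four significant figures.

5.709×10⁶ torr

3333 lbf × 4.44822 = 14825.9 N
19.48 mm² × 10⁻⁶ = 1.948×10⁻⁵ m²
P = F / A = 14825.9 N / 1.948×10⁻⁵ m² = 7.61083×10⁸ Pa
7.61083×10⁸ Pa ÷ (133.322 Pa/torr) = 5.70861×10⁶ torr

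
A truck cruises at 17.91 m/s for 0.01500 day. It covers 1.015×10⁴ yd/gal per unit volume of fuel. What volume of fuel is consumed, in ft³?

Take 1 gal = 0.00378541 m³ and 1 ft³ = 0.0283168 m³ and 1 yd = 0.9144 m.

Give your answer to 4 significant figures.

0.3343 ft³

0.01500 day → 1296 s
d = v × t = 17.91 × 1296 = 23211.4 m
1.015×10⁴ yd/gal → 2.45182×10⁶ m/m³
V = d / (distance per unit fuel) = 23211.4 / 2.45182×10⁶ = 0.00946701 m³
In ft³: 0.00946701 / 0.0283168 = 0.334325 ft³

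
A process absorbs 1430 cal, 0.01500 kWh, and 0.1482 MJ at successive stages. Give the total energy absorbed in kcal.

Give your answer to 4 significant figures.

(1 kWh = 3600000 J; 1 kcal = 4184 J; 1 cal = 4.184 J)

49.76 kcal

1430 cal × 4.184 → 5983.12 J
0.01500 kWh × 3600000 → 54000 J
0.1482 MJ × 1000000 → 148200 J
Combined: 5983.12 + 54000 + 148200 = 208183 J
In kcal: 208183 / 4184 = 49.7569 kcal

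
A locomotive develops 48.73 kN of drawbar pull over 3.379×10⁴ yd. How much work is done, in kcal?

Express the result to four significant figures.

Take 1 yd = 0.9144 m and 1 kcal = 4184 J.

48.73 kN × 1000 → 48730 N
3.379×10⁴ yd × 0.9144 → 30897.6 m
W = F × d = 48730 N × 30897.6 m = 1.50564×10⁹ J
1.50564×10⁹ J ÷ (4184 J/kcal) = 359857 kcal

3.599×10⁵ kcal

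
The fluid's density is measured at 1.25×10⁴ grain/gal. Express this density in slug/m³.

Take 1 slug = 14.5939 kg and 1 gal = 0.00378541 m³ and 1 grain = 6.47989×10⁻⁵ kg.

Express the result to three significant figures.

1.25×10⁴ grain/gal × 6.47989×10⁻⁵ kg/grain ÷ 0.00378541 m³/gal = 213.976 kg/m³
213.976 kg/m³ ÷ 14.5939 kg/slug = 14.662 slug/m³

14.7 slug/m³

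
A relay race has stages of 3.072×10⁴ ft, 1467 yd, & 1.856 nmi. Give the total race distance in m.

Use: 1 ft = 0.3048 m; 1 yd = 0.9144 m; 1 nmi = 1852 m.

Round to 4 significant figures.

1.414×10⁴ m

3.072×10⁴ ft × 0.3048 = 9363.46 m
1467 yd × 0.9144 = 1341.42 m
1.856 nmi × 1852 = 3437.31 m
Sum: 9363.46 + 1341.42 + 3437.31 = 14142.2 m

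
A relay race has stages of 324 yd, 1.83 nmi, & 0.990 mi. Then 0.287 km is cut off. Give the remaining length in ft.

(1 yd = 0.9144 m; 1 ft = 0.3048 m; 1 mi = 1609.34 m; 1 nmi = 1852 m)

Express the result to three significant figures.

1.64×10⁴ ft

324 yd × 0.9144 = 296.266 m
1.83 nmi × 1852 = 3389.16 m
0.990 mi × 1609.34 = 1593.25 m
0.287 km × 1000 = 287 m
Result: 296.266 + 3389.16 + 1593.25 − 287 = 4991.68 m
In ft: 4991.68 / 0.3048 = 16376.9 ft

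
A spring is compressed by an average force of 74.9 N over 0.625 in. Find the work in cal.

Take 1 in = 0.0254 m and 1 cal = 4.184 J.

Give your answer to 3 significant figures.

0.625 in × 0.0254 → 0.015875 m
W = F × d = 74.9 N × 0.015875 m = 1.18904 J
1.18904 J ÷ (4.184 J/cal) = 0.284187 cal

0.284 cal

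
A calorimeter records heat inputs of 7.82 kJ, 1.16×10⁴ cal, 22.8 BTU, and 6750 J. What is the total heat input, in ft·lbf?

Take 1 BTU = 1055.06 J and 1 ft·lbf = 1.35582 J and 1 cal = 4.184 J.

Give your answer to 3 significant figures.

6.43×10⁴ ft·lbf

7.82 kJ × 1000 → 7820 J
1.16×10⁴ cal × 4.184 → 48534.4 J
22.8 BTU × 1055.06 → 24055.4 J
6750 J (already J)
Combined: 7820 + 48534.4 + 24055.4 + 6750 = 87159.8 J
In ft·lbf: 87159.8 / 1.35582 = 64285.7 ft·lbf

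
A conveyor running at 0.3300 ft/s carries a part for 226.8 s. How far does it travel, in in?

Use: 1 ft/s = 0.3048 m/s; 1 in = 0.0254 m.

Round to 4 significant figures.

0.3300 ft/s × 0.3048 → 0.100584 m/s
d = v × t = 0.100584 m/s × 226.8 s = 22.8125 m
22.8125 m ÷ (0.0254 m/in) = 898.13 in

898.1 in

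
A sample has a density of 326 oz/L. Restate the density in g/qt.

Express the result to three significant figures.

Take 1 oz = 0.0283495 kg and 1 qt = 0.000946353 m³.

326 oz/L × 0.0283495 kg/oz ÷ 0.001 m³/L = 9241.94 kg/m³
9241.94 kg/m³ ÷ 0.001 kg/g × 0.000946353 m³/qt = 8746.14 g/qt

8750 g/qt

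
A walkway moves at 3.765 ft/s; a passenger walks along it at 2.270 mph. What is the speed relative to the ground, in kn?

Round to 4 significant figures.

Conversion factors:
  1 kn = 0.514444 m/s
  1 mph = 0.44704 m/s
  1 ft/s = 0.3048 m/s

4.203 kn

3.765 ft/s × 0.3048 = 1.14757 m/s
2.270 mph × 0.44704 = 1.01478 m/s
Total: 1.14757 + 1.01478 = 2.16235 m/s
In kn: 2.16235 / 0.514444 = 4.20328 kn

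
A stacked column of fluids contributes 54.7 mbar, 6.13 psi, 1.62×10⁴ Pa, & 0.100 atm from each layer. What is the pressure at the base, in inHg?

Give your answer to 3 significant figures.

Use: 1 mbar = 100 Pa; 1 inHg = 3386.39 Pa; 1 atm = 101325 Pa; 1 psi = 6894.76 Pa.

54.7 mbar × 100 = 5470 Pa
6.13 psi × 6894.76 = 42264.9 Pa
1.62×10⁴ Pa (already Pa)
0.100 atm × 101325 = 10132.5 Pa
Combined: 5470 + 42264.9 + 16200 + 10132.5 = 74067.4 Pa
In inHg: 74067.4 / 3386.39 = 21.8721 inHg

21.9 inHg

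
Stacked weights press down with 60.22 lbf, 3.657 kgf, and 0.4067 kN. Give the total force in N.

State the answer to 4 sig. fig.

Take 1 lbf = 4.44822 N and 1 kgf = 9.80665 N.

60.22 lbf × 4.44822 → 267.872 N
3.657 kgf × 9.80665 → 35.8629 N
0.4067 kN × 1000 → 406.7 N
Combined: 267.872 + 35.8629 + 406.7 = 710.435 N

710.4 N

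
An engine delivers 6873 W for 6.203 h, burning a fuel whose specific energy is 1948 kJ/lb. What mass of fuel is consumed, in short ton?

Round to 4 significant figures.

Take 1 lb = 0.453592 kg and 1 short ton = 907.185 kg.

0.03939 short ton

6.203 h → 22330.8 s
E = P × t = 6873 × 22330.8 = 1.5348×10⁸ J
1948 kJ/lb → 4.29461×10⁶ J/kg
m = E / e_s = 1.5348×10⁸ / 4.29461×10⁶ = 35.7378 kg
In short ton: 35.7378 / 907.185 = 0.0393942 short ton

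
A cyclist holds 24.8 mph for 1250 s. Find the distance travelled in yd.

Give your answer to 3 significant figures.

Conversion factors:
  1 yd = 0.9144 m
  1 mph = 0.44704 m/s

24.8 mph × 0.44704 → 11.0866 m/s
d = v × t = 11.0866 m/s × 1250 s = 13858.2 m
13858.2 m ÷ (0.9144 m/yd) = 15155.5 yd

1.52×10⁴ yd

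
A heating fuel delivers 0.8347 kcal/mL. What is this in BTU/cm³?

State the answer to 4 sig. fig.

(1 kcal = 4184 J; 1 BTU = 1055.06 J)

0.8347 kcal/mL × 4184 J/kcal ÷ 10⁻⁶ m³/mL = 3.49238×10⁹ J/m³
3.49238×10⁹ J/m³ ÷ 1055.06 J/BTU × 10⁻⁶ m³/cm³ = 3.31012 BTU/cm³

3.310 BTU/cm³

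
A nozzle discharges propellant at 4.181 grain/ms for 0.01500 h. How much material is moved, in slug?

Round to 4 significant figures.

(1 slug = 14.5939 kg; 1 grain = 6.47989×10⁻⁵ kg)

4.181 grain/ms → 0.270924 kg/s
0.01500 h → 54 s
m = ṁ × t = 0.270924 × 54 = 14.6299 kg
In slug: 14.6299 / 14.5939 = 1.00247 slug

1.002 slug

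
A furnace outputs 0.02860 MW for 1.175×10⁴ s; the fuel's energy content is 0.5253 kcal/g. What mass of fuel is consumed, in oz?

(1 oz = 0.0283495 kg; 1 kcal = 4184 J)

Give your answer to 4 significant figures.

5393 oz

0.02860 MW → 28600 W
E = P × t = 28600 × 11750 = 3.3605×10⁸ J
0.5253 kcal/g → 2.19786×10⁶ J/kg
m = E / e_s = 3.3605×10⁸ / 2.19786×10⁶ = 152.899 kg
In oz: 152.899 / 0.0283495 = 5393.36 oz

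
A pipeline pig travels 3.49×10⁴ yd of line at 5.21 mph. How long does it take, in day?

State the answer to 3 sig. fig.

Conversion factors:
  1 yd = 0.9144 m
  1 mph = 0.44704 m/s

0.159 day

3.49×10⁴ yd × 0.9144 → 31912.6 m
5.21 mph × 0.44704 → 2.32908 m/s
t = d / v = 31912.6 m / 2.32908 m/s = 13701.8 s
13701.8 s ÷ (86400 s/day) = 0.158586 day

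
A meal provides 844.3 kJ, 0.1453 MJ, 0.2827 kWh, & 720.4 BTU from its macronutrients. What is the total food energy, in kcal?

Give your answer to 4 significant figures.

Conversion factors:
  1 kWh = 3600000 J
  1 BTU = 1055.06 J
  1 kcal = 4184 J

661.4 kcal

844.3 kJ × 1000 = 844300 J
0.1453 MJ × 1000000 = 145300 J
0.2827 kWh × 3600000 = 1.01772×10⁶ J
720.4 BTU × 1055.06 = 760065 J
Total: 844300 + 145300 + 1.01772×10⁶ + 760065 = 2.76738×10⁶ J
In kcal: 2.76738×10⁶ / 4184 = 661.42 kcal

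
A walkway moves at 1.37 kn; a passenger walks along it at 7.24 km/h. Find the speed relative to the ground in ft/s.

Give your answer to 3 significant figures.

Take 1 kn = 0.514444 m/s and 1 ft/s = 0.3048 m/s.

8.91 ft/s

1.37 kn × 0.514444 = 0.704788 m/s
7.24 km/h × (1/3.6) = 2.01111 m/s
Total: 0.704788 + 2.01111 = 2.7159 m/s
In ft/s: 2.7159 / 0.3048 = 8.91043 ft/s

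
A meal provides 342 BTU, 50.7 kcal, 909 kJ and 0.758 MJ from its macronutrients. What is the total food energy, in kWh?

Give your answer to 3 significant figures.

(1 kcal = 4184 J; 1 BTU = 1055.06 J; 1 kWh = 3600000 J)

342 BTU × 1055.06 = 360831 J
50.7 kcal × 4184 = 212129 J
909 kJ × 1000 = 909000 J
0.758 MJ × 1000000 = 758000 J
Combined: 360831 + 212129 + 909000 + 758000 = 2.23996×10⁶ J
In kWh: 2.23996×10⁶ / 3600000 = 0.622211 kWh

0.622 kWh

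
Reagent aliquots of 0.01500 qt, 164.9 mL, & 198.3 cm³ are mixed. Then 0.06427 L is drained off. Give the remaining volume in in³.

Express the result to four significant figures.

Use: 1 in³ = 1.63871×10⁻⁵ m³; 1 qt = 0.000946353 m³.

19.11 in³

0.01500 qt × 0.000946353 = 1.41953×10⁻⁵ m³
164.9 mL × 10⁻⁶ = 1.649×10⁻⁴ m³
198.3 cm³ × 10⁻⁶ = 1.983×10⁻⁴ m³
0.06427 L × 0.001 = 6.427×10⁻⁵ m³
Result: 1.41953×10⁻⁵ + 1.649×10⁻⁴ + 1.983×10⁻⁴ − 6.427×10⁻⁵ = 3.13125×10⁻⁴ m³
In in³: 3.13125×10⁻⁴ / 1.63871×10⁻⁵ = 19.108 in³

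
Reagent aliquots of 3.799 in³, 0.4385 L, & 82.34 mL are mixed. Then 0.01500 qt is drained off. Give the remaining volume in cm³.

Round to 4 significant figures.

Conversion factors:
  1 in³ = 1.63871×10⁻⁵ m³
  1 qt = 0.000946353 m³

568.9 cm³

3.799 in³ × 1.63871×10⁻⁵ → 6.22546×10⁻⁵ m³
0.4385 L × 0.001 → 4.385×10⁻⁴ m³
82.34 mL × 10⁻⁶ → 8.234×10⁻⁵ m³
0.01500 qt × 0.000946353 → 1.41953×10⁻⁵ m³
Sum: 6.22546×10⁻⁵ + 4.385×10⁻⁴ + 8.234×10⁻⁵ − 1.41953×10⁻⁵ = 5.68899×10⁻⁴ m³
In cm³: 5.68899×10⁻⁴ / 10⁻⁶ = 568.899 cm³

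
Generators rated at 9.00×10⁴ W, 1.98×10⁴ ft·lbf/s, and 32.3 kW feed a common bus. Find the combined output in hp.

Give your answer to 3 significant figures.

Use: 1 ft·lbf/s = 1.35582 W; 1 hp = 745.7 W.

9.00×10⁴ W (already W)
1.98×10⁴ ft·lbf/s × 1.35582 → 26845.2 W
32.3 kW × 1000 → 32300 W
Combined: 90000 + 26845.2 + 32300 = 149145 W
In hp: 149145 / 745.7 = 200.007 hp

200 hp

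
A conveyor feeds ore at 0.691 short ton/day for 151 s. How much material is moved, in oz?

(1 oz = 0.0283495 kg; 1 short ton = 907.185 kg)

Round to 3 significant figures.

38.6 oz

0.691 short ton/day → 0.00725538 kg/s
m = ṁ × t = 0.00725538 × 151 = 1.09556 kg
In oz: 1.09556 / 0.0283495 = 38.6448 oz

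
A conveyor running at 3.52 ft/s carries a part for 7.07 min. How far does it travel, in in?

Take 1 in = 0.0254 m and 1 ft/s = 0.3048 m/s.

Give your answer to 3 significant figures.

1.79×10⁴ in

3.52 ft/s × 0.3048 = 1.0729 m/s
7.07 min × 60 = 424.2 s
d = v × t = 1.0729 m/s × 424.2 s = 455.124 m
455.124 m ÷ (0.0254 m/in) = 17918.3 in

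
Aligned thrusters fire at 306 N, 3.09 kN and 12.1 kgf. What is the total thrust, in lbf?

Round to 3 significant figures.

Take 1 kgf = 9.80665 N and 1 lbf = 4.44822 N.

790 lbf

306 N (already N)
3.09 kN × 1000 = 3090 N
12.1 kgf × 9.80665 = 118.66 N
Combined: 306 + 3090 + 118.66 = 3514.66 N
In lbf: 3514.66 / 4.44822 = 790.127 lbf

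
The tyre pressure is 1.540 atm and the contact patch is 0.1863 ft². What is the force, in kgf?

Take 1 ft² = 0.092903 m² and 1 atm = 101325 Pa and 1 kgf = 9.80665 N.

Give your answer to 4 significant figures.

1.540 atm × 101325 = 156040 Pa
0.1863 ft² × 0.092903 = 0.0173078 m²
F = P × A = 156040 Pa × 0.0173078 m² = 2700.71 N
2700.71 N ÷ (9.80665 N/kgf) = 275.396 kgf

275.4 kgf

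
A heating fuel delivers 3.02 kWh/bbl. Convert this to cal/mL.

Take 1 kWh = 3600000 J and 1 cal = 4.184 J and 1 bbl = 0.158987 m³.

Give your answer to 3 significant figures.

16.3 cal/mL

3.02 kWh/bbl × 3600000 J/kWh ÷ 0.158987 m³/bbl = 6.83829×10⁷ J/m³
6.83829×10⁷ J/m³ ÷ 4.184 J/cal × 10⁻⁶ m³/mL = 16.3439 cal/mL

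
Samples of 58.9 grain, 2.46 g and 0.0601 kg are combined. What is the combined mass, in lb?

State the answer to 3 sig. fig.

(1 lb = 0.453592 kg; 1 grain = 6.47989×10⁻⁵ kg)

0.146 lb

58.9 grain × 6.47989×10⁻⁵ → 0.00381666 kg
2.46 g × 0.001 → 0.00246 kg
0.0601 kg (already kg)
Combined: 0.00381666 + 0.00246 + 0.0601 = 0.0663767 kg
In lb: 0.0663767 / 0.453592 = 0.146336 lb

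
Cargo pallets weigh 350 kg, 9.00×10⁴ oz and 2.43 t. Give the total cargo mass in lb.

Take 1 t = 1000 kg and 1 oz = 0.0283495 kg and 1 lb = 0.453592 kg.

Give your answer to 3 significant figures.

1.18×10⁴ lb

350 kg (already kg)
9.00×10⁴ oz × 0.0283495 = 2551.46 kg
2.43 t × 1000 = 2430 kg
Sum: 350 + 2551.46 + 2430 = 5331.46 kg
In lb: 5331.46 / 0.453592 = 11753.9 lb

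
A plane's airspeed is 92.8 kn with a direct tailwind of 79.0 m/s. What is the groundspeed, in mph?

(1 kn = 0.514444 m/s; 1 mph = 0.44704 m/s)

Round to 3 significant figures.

284 mph

92.8 kn × 0.514444 = 47.7404 m/s
79.0 m/s (already m/s)
Total: 47.7404 + 79 = 126.74 m/s
In mph: 126.74 / 0.44704 = 283.509 mph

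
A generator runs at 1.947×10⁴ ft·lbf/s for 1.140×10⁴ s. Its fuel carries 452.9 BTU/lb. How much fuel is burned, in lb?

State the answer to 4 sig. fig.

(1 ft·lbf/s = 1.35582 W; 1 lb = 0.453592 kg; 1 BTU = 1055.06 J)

629.8 lb

1.947×10⁴ ft·lbf/s → 26397.8 W
E = P × t = 26397.8 × 11400 = 3.00935×10⁸ J
452.9 BTU/lb → 1.05345×10⁶ J/kg
m = E / e_s = 3.00935×10⁸ / 1.05345×10⁶ = 285.666 kg
In lb: 285.666 / 0.453592 = 629.786 lb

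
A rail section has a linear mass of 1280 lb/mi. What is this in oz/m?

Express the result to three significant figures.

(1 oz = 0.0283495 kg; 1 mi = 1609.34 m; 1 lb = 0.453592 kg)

12.7 oz/m

1280 lb/mi × 0.453592 kg/lb ÷ 1609.34 m/mi = 0.360768 kg/m
0.360768 kg/m ÷ 0.0283495 kg/oz = 12.7257 oz/m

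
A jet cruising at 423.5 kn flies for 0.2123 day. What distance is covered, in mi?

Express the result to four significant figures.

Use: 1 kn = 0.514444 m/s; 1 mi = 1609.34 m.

2483 mi

423.5 kn × 0.514444 = 217.867 m/s
0.2123 day × 86400 = 18342.7 s
d = v × t = 217.867 m/s × 18342.7 s = 3.99627×10⁶ m
3.99627×10⁶ m ÷ (1609.34 m/mi) = 2483.17 mi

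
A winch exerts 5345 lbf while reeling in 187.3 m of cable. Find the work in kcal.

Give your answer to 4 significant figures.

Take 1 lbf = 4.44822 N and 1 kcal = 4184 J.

5345 lbf × 4.44822 = 23775.7 N
W = F × d = 23775.7 N × 187.3 m = 4.45319×10⁶ J
4.45319×10⁶ J ÷ (4184 J/kcal) = 1064.34 kcal

1064 kcal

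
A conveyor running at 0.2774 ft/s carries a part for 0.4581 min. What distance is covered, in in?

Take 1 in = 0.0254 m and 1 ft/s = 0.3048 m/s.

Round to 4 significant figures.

0.2774 ft/s × 0.3048 → 0.0845515 m/s
0.4581 min × 60 → 27.486 s
d = v × t = 0.0845515 m/s × 27.486 s = 2.32398 m
2.32398 m ÷ (0.0254 m/in) = 91.4953 in

91.50 in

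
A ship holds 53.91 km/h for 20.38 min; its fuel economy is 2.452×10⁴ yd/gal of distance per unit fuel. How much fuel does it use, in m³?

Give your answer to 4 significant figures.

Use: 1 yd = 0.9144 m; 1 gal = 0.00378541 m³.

0.003092 m³

53.91 km/h → 14.975 m/s
20.38 min → 1222.8 s
d = v × t = 14.975 × 1222.8 = 18311.4 m
2.452×10⁴ yd/gal → 5.92303×10⁶ m/m³
V = d / (distance per unit fuel) = 18311.4 / 5.92303×10⁶ = 0.00309156 m³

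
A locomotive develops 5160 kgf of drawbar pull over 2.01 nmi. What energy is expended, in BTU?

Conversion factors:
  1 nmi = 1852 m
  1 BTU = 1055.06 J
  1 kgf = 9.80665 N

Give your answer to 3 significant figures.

5160 kgf × 9.80665 → 50602.3 N
2.01 nmi × 1852 → 3722.52 m
W = F × d = 50602.3 N × 3722.52 m = 1.88368×10⁸ J
1.88368×10⁸ J ÷ (1055.06 J/BTU) = 178538 BTU

1.79×10⁵ BTU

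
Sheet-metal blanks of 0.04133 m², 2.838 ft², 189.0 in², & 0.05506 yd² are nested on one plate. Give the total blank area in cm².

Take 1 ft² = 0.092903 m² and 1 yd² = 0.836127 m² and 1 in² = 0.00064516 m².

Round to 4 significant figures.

4730 cm²

0.04133 m² (already m²)
2.838 ft² × 0.092903 = 0.263659 m²
189.0 in² × 0.00064516 = 0.121935 m²
0.05506 yd² × 0.836127 = 0.0460372 m²
Sum: 0.04133 + 0.263659 + 0.121935 + 0.0460372 = 0.472961 m²
In cm²: 0.472961 / 0.0001 = 4729.61 cm²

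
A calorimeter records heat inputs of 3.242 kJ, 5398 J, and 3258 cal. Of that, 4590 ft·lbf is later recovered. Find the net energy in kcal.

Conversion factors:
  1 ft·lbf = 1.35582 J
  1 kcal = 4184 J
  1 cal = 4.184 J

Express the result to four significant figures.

3.242 kJ × 1000 = 3242 J
5398 J (already J)
3258 cal × 4.184 = 13631.5 J
4590 ft·lbf × 1.35582 = 6223.21 J
Sum: 3242 + 5398 + 13631.5 − 6223.21 = 16048.3 J
In kcal: 16048.3 / 4184 = 3.83564 kcal

3.836 kcal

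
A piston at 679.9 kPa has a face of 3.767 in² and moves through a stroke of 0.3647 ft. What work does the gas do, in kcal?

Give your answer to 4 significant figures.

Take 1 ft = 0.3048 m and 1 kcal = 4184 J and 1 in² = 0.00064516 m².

0.04390 kcal

679.9 kPa → 679900 Pa
3.767 in² → 0.00243032 m²
F = P × A = 679900 × 0.00243032 = 1652.37 N
0.3647 ft → 0.111161 m
W = F × d = 1652.37 × 0.111161 = 183.679 J
In kcal: 183.679 / 4184 = 0.0439003 kcal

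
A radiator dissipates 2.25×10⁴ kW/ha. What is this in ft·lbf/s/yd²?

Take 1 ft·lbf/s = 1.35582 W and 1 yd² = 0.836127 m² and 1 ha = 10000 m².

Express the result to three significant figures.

2.25×10⁴ kW/ha × 1000 W/kW ÷ 10000 m²/ha = 2250 W/m²
2250 W/m² ÷ 1.35582 W/ft·lbf/s × 0.836127 m²/yd² = 1387.56 ft·lbf/s/yd²

1390 ft·lbf/s/yd²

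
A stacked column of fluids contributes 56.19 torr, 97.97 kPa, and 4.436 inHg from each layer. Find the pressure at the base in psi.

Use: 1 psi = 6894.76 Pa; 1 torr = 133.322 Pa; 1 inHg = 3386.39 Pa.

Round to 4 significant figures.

56.19 torr × 133.322 = 7491.36 Pa
97.97 kPa × 1000 = 97970 Pa
4.436 inHg × 3386.39 = 15022 Pa
Sum: 7491.36 + 97970 + 15022 = 120483 Pa
In psi: 120483 / 6894.76 = 17.4746 psi

17.47 psi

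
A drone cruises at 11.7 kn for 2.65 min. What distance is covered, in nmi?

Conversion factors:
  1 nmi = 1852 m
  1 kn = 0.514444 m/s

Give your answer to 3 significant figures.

0.517 nmi

11.7 kn × 0.514444 → 6.01899 m/s
2.65 min × 60 → 159 s
d = v × t = 6.01899 m/s × 159 s = 957.019 m
957.019 m ÷ (1852 m/nmi) = 0.516749 nmi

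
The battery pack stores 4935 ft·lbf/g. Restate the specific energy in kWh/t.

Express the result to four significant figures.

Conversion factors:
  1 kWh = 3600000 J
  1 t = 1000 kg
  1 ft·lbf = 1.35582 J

4935 ft·lbf/g × 1.35582 J/ft·lbf ÷ 0.001 kg/g = 6.69097×10⁶ J/kg
6.69097×10⁶ J/kg ÷ 3600000 J/kWh × 1000 kg/t = 1858.6 kWh/t

1859 kWh/t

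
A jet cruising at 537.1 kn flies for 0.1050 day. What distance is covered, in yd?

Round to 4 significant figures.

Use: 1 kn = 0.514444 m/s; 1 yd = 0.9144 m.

2.741×10⁶ yd

537.1 kn × 0.514444 → 276.308 m/s
0.1050 day × 86400 → 9072 s
d = v × t = 276.308 m/s × 9072 s = 2.50667×10⁶ m
2.50667×10⁶ m ÷ (0.9144 m/yd) = 2.74133×10⁶ yd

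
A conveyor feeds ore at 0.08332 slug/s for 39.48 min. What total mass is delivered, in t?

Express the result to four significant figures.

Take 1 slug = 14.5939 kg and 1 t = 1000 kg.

0.08332 slug/s → 1.21596 kg/s
39.48 min → 2368.8 s
m = ṁ × t = 1.21596 × 2368.8 = 2880.37 kg
In t: 2880.37 / 1000 = 2.88037 t

2.880 t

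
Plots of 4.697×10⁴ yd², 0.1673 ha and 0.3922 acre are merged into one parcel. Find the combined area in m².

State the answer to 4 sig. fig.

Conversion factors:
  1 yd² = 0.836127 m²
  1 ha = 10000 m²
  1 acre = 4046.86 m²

4.697×10⁴ yd² × 0.836127 = 39272.9 m²
0.1673 ha × 10000 = 1673 m²
0.3922 acre × 4046.86 = 1587.18 m²
Sum: 39272.9 + 1673 + 1587.18 = 42533.1 m²

4.253×10⁴ m²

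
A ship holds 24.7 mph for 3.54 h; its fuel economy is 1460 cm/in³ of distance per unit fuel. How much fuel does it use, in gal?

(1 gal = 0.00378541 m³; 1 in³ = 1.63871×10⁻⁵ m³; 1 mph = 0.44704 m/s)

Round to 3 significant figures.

41.7 gal

24.7 mph → 11.0419 m/s
3.54 h → 12744 s
d = v × t = 11.0419 × 12744 = 140718 m
1460 cm/in³ → 890945 m/m³
V = d / (distance per unit fuel) = 140718 / 890945 = 0.157942 m³
In gal: 0.157942 / 0.00378541 = 41.7239 gal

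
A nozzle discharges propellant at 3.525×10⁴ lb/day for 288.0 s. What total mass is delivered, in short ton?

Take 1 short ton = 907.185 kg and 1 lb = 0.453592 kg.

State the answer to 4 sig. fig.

3.525×10⁴ lb/day → 0.185059 kg/s
m = ṁ × t = 0.185059 × 288 = 53.297 kg
In short ton: 53.297 / 907.185 = 0.0587499 short ton

0.05875 short ton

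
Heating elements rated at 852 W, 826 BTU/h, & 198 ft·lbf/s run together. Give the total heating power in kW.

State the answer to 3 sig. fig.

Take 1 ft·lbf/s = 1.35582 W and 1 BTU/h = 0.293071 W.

1.36 kW

852 W (already W)
826 BTU/h × 0.293071 → 242.077 W
198 ft·lbf/s × 1.35582 → 268.452 W
Total: 852 + 242.077 + 268.452 = 1362.53 W
In kW: 1362.53 / 1000 = 1.36253 kW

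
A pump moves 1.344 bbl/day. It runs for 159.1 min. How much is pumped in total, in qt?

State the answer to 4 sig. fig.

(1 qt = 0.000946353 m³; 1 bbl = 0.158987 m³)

1.344 bbl/day → 2.47313×10⁻⁶ m³/s
159.1 min → 9546 s
V = Q × t = 2.47313×10⁻⁶ × 9546 = 0.0236085 m³
In qt: 0.0236085 / 0.000946353 = 24.9468 qt

24.95 qt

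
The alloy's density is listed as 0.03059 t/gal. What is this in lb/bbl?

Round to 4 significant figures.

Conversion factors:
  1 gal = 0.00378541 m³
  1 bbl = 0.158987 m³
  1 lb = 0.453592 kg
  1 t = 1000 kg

0.03059 t/gal × 1000 kg/t ÷ 0.00378541 m³/gal = 8081.03 kg/m³
8081.03 kg/m³ ÷ 0.453592 kg/lb × 0.158987 m³/bbl = 2832.45 lb/bbl

2832 lb/bbl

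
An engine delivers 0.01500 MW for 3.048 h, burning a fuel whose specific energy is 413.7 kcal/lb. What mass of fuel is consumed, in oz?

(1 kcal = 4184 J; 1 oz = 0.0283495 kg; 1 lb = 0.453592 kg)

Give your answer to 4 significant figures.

0.01500 MW → 15000 W
3.048 h → 10972.8 s
E = P × t = 15000 × 10972.8 = 1.64592×10⁸ J
413.7 kcal/lb → 3.81603×10⁶ J/kg
m = E / e_s = 1.64592×10⁸ / 3.81603×10⁶ = 43.1317 kg
In oz: 43.1317 / 0.0283495 = 1521.43 oz

1521 oz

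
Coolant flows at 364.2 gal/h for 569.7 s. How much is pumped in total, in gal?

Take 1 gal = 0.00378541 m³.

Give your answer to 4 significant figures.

57.63 gal

364.2 gal/h → 3.82957×10⁻⁴ m³/s
V = Q × t = 3.82957×10⁻⁴ × 569.7 = 0.218171 m³
In gal: 0.218171 / 0.00378541 = 57.6347 gal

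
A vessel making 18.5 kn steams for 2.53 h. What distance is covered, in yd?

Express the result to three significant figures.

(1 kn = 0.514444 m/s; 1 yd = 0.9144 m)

18.5 kn × 0.514444 = 9.51721 m/s
2.53 h × 3600 = 9108 s
d = v × t = 9.51721 m/s × 9108 s = 86682.7 m
86682.7 m ÷ (0.9144 m/yd) = 94797.4 yd

9.48×10⁴ yd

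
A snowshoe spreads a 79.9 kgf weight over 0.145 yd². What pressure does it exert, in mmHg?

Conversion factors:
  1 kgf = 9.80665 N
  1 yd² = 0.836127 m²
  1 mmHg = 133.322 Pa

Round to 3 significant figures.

48.5 mmHg

79.9 kgf × 9.80665 → 783.551 N
0.145 yd² × 0.836127 → 0.121238 m²
P = F / A = 783.551 N / 0.121238 m² = 6462.92 Pa
6462.92 Pa ÷ (133.322 Pa/mmHg) = 48.476 mmHg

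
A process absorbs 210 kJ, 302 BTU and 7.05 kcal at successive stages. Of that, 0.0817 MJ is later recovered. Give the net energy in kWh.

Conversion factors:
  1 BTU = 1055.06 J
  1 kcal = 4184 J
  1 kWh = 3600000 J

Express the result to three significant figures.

210 kJ × 1000 = 210000 J
302 BTU × 1055.06 = 318628 J
7.05 kcal × 4184 = 29497.2 J
0.0817 MJ × 1000000 = 81700 J
Net: 210000 + 318628 + 29497.2 − 81700 = 476425 J
In kWh: 476425 / 3600000 = 0.13234 kWh

0.132 kWh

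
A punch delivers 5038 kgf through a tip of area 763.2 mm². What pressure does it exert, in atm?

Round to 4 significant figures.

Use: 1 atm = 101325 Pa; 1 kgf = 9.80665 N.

5038 kgf × 9.80665 = 49405.9 N
763.2 mm² × 10⁻⁶ = 7.632×10⁻⁴ m²
P = F / A = 49405.9 N / 7.632×10⁻⁴ m² = 6.47352×10⁷ Pa
6.47352×10⁷ Pa ÷ (101325 Pa/atm) = 638.887 atm

638.9 atm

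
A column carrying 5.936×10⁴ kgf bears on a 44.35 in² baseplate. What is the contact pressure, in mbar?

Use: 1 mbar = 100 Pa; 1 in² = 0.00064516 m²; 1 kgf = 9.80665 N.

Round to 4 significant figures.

5.936×10⁴ kgf × 9.80665 = 582123 N
44.35 in² × 0.00064516 = 0.0286128 m²
P = F / A = 582123 N / 0.0286128 m² = 2.03448×10⁷ Pa
2.03448×10⁷ Pa ÷ (100 Pa/mbar) = 203448 mbar

2.034×10⁵ mbar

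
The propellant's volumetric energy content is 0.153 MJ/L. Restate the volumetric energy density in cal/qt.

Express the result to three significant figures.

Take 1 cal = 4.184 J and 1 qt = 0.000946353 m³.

3.46×10⁴ cal/qt

0.153 MJ/L × 1000000 J/MJ ÷ 0.001 m³/L = 1.53×10⁸ J/m³
1.53×10⁸ J/m³ ÷ 4.184 J/cal × 0.000946353 m³/qt = 34606.1 cal/qt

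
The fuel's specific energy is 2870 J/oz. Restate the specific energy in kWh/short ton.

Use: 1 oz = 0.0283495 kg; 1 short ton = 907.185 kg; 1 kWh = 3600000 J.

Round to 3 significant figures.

25.5 kWh/short ton

2870 J/oz ÷ 0.0283495 kg/oz = 101236 J/kg
101236 J/kg ÷ 3600000 J/kWh × 907.185 kg/short ton = 25.5111 kWh/short ton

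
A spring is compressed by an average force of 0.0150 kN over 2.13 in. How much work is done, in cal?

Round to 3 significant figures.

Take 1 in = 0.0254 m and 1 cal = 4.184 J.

0.194 cal

0.0150 kN × 1000 → 15 N
2.13 in × 0.0254 → 0.054102 m
W = F × d = 15 N × 0.054102 m = 0.81153 J
0.81153 J ÷ (4.184 J/cal) = 0.19396 cal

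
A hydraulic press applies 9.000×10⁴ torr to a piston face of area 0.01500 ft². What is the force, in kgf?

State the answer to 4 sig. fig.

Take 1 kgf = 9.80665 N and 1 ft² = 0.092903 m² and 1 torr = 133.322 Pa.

1705 kgf

9.000×10⁴ torr × 133.322 = 1.1999×10⁷ Pa
0.01500 ft² × 0.092903 = 0.00139354 m²
F = P × A = 1.1999×10⁷ Pa × 0.00139354 m² = 16721.1 N
16721.1 N ÷ (9.80665 N/kgf) = 1705.08 kgf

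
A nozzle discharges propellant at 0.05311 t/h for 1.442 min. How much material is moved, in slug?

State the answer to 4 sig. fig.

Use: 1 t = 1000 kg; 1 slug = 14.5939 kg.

0.08746 slug

0.05311 t/h → 0.0147528 kg/s
1.442 min → 86.52 s
m = ṁ × t = 0.0147528 × 86.52 = 1.27641 kg
In slug: 1.27641 / 14.5939 = 0.0874619 slug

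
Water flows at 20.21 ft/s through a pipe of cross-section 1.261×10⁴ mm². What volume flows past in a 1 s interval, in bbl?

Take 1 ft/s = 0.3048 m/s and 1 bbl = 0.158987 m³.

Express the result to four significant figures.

0.4886 bbl

20.21 ft/s × 0.3048 → 6.16001 m/s
1.261×10⁴ mm² × 10⁻⁶ → 0.01261 m²
V = v × A × t = 6.16001 m/s × 0.01261 m² × 1 s = 0.0776777 m³
0.0776777 m³ ÷ (0.158987 m³/bbl) = 0.488579 bbl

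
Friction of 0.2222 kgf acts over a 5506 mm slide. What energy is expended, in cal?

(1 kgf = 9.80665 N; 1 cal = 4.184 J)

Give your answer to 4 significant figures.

0.2222 kgf × 9.80665 = 2.17904 N
5506 mm × 0.001 = 5.506 m
W = F × d = 2.17904 N × 5.506 m = 11.9978 J
11.9978 J ÷ (4.184 J/cal) = 2.86754 cal

2.868 cal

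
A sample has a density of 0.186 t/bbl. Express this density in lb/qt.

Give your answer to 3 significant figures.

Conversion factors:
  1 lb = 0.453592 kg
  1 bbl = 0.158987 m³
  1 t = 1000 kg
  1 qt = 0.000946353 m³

0.186 t/bbl × 1000 kg/t ÷ 0.158987 m³/bbl = 1169.91 kg/m³
1169.91 kg/m³ ÷ 0.453592 kg/lb × 0.000946353 m³/qt = 2.44085 lb/qt

2.44 lb/qt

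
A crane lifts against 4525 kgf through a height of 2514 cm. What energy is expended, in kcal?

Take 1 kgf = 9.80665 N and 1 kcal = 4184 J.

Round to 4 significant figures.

266.6 kcal

4525 kgf × 9.80665 → 44375.1 N
2514 cm × 0.01 → 25.14 m
W = F × d = 44375.1 N × 25.14 m = 1.11559×10⁶ J
1.11559×10⁶ J ÷ (4184 J/kcal) = 266.632 kcal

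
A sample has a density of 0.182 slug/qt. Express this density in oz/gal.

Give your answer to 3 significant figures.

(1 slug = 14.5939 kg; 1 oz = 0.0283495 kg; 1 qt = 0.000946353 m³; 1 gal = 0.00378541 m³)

0.182 slug/qt × 14.5939 kg/slug ÷ 0.000946353 m³/qt = 2806.66 kg/m³
2806.66 kg/m³ ÷ 0.0283495 kg/oz × 0.00378541 m³/gal = 374.764 oz/gal

375 oz/gal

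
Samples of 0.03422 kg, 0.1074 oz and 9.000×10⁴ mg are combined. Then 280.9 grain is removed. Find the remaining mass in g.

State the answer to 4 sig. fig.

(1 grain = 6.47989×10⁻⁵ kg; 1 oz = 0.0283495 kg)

109.1 g

0.03422 kg (already kg)
0.1074 oz × 0.0283495 = 0.00304474 kg
9.000×10⁴ mg × 10⁻⁶ = 0.09 kg
280.9 grain × 6.47989×10⁻⁵ = 0.018202 kg
Result: 0.03422 + 0.00304474 + 0.09 − 0.018202 = 0.109063 kg
In g: 0.109063 / 0.001 = 109.063 g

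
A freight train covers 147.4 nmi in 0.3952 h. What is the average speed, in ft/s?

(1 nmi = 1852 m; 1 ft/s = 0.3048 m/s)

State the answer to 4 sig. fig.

147.4 nmi × 1852 → 272985 m
0.3952 h × 3600 → 1422.72 s
v = d / t = 272985 m / 1422.72 s = 191.875 m/s
191.875 m/s ÷ (0.3048 m/s/ft/s) = 629.511 ft/s

629.5 ft/s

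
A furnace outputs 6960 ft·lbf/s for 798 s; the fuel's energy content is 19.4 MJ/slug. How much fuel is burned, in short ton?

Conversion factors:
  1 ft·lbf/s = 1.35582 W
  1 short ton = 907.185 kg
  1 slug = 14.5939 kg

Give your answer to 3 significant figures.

0.00624 short ton

6960 ft·lbf/s → 9436.51 W
E = P × t = 9436.51 × 798 = 7.53033×10⁶ J
19.4 MJ/slug → 1.32932×10⁶ J/kg
m = E / e_s = 7.53033×10⁶ / 1.32932×10⁶ = 5.6648 kg
In short ton: 5.6648 / 907.185 = 0.00624437 short ton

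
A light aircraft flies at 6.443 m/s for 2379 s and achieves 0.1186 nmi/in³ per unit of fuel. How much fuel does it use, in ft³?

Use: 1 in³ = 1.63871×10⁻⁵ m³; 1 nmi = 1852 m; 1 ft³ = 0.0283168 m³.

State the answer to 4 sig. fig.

0.04038 ft³

d = v × t = 6.443 × 2379 = 15327.9 m
0.1186 nmi/in³ → 1.34037×10⁷ m/m³
V = d / (distance per unit fuel) = 15327.9 / 1.34037×10⁷ = 0.00114356 m³
In ft³: 0.00114356 / 0.0283168 = 0.0403845 ft³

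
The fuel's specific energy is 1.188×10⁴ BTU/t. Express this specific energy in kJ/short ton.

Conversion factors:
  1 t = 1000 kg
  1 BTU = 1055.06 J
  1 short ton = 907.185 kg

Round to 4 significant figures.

1.137×10⁴ kJ/short ton

1.188×10⁴ BTU/t × 1055.06 J/BTU ÷ 1000 kg/t = 12534.1 J/kg
12534.1 J/kg ÷ 1000 J/kJ × 907.185 kg/short ton = 11370.7 kJ/short ton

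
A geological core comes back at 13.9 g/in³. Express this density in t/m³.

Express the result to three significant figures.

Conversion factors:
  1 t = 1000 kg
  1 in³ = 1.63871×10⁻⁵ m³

13.9 g/in³ × 0.001 kg/g ÷ 1.63871×10⁻⁵ m³/in³ = 848.228 kg/m³
848.228 kg/m³ ÷ 1000 kg/t = 0.848228 t/m³

0.848 t/m³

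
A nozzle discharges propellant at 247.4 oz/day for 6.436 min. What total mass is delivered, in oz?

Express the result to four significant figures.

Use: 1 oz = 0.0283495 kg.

1.106 oz

247.4 oz/day → 8.11767×10⁻⁵ kg/s
6.436 min → 386.16 s
m = ṁ × t = 8.11767×10⁻⁵ × 386.16 = 0.0313472 kg
In oz: 0.0313472 / 0.0283495 = 1.10574 oz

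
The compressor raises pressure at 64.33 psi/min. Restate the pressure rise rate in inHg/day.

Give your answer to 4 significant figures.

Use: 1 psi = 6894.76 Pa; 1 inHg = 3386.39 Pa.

64.33 psi/min × 6894.76 Pa/psi ÷ 60 s/min = 7392.33 Pa/s
7392.33 Pa/s ÷ 3386.39 Pa/inHg × 86400 s/day = 188607 inHg/day

1.886×10⁵ inHg/day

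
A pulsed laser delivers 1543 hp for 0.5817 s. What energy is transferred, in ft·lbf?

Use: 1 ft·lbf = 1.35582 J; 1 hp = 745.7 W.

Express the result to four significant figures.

4.937×10⁵ ft·lbf

1543 hp × 745.7 → 1.15062×10⁶ W
E = P × t = 1.15062×10⁶ W × 0.5817 s = 669316 J
669316 J ÷ (1.35582 J/ft·lbf) = 493661 ft·lbf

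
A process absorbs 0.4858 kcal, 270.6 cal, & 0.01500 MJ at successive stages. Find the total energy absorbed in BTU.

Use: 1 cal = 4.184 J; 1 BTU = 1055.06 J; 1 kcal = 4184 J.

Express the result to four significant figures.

17.22 BTU

0.4858 kcal × 4184 = 2032.59 J
270.6 cal × 4.184 = 1132.19 J
0.01500 MJ × 1000000 = 15000 J
Sum: 2032.59 + 1132.19 + 15000 = 18164.8 J
In BTU: 18164.8 / 1055.06 = 17.2168 BTU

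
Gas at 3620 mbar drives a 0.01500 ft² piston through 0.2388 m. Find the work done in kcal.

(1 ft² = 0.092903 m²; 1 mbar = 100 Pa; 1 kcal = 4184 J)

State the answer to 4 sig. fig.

0.02879 kcal

3620 mbar → 362000 Pa
0.01500 ft² → 0.00139354 m²
F = P × A = 362000 × 0.00139354 = 504.461 N
W = F × d = 504.461 × 0.2388 = 120.465 J
In kcal: 120.465 / 4184 = 0.0287918 kcal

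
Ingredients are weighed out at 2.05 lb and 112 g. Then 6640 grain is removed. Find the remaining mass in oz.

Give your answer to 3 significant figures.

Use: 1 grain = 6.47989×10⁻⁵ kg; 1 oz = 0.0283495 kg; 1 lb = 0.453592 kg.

2.05 lb × 0.453592 = 0.929864 kg
112 g × 0.001 = 0.112 kg
6640 grain × 6.47989×10⁻⁵ = 0.430265 kg
Sum: 0.929864 + 0.112 − 0.430265 = 0.611599 kg
In oz: 0.611599 / 0.0283495 = 21.5735 oz

21.6 oz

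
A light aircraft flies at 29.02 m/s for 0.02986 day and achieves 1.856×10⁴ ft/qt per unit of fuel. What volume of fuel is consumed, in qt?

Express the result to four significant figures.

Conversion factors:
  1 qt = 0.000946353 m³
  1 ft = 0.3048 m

13.23 qt

0.02986 day → 2579.9 s
d = v × t = 29.02 × 2579.9 = 74868.7 m
1.856×10⁴ ft/qt → 5.97778×10⁶ m/m³
V = d / (distance per unit fuel) = 74868.7 / 5.97778×10⁶ = 0.0125245 m³
In qt: 0.0125245 / 0.000946353 = 13.2345 qt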